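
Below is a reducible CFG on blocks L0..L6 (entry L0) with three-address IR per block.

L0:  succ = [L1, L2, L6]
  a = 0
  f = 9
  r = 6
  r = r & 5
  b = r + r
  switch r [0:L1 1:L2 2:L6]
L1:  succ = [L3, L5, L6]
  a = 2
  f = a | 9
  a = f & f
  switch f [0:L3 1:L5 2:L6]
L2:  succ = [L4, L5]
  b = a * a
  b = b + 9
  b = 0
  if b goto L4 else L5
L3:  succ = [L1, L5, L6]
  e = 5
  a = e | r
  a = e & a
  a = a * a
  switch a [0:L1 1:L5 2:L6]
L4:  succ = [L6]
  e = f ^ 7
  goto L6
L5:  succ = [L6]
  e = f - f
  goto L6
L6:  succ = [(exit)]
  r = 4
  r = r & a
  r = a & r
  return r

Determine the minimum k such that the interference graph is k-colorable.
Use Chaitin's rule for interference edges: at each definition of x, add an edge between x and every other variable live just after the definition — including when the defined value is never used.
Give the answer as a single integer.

Answer: 4

Derivation:
Block summaries:
  L0 def {a,b,f,r} use ∅
  L1 def {a,f} use ∅
  L2 def {b} use {a}
  L3 def {a,e} use {r}
  L4 def {e} use {f}
  L5 def {e} use {f}
  L6 def {r} use {a}

Live sets:
  L0: in=∅ out={a,f,r}
  L1: in={r} out={a,f,r}
  L2: in={a,f} out={a,f}
  L3: in={f,r} out={a,f,r}
  L4: in={a,f} out={a}
  L5: in={a,f} out={a}
  L6: in={a} out=∅

Interfere edges:
  a: {b,e,f,r}
  b: {a,f,r}
  e: {a,f,r}
  f: {a,b,e,r}
  r: {a,b,e,f}

Chromatic number:
  {a,b,f,r} pairwise interfere (4-clique) ⇒ χ ≥ 4
  assign a→c0 b→c3 e→c3 f→c1 r→c2 — no edge inside a register ⇒ χ ≤ 4
  χ = 4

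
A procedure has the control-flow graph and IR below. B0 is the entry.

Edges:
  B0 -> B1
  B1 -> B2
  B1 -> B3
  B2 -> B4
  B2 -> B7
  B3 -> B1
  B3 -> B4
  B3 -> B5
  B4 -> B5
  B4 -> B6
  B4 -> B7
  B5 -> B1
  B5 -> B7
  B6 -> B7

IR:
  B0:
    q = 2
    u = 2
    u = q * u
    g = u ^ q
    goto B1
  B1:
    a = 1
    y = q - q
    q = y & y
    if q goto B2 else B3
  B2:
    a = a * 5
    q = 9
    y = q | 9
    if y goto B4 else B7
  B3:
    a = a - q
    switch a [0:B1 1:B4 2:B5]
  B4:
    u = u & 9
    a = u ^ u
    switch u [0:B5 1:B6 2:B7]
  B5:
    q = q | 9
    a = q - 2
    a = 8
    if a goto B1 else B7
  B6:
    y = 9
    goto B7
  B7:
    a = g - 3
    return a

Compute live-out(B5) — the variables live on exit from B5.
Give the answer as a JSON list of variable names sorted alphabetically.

Answer: ["g", "q", "u"]

Working:
Block summaries:
  B0: def={g,q,u} ue=∅
  B1: def={a,q,y} ue={q}
  B2: def={a,q,y} ue={a}
  B3: def={a} ue={a,q}
  B4: def={a,u} ue={u}
  B5: def={a,q} ue={q}
  B6: def={y} ue=∅
  B7: def={a} ue={g}

Live sets:
  B0: in=∅ out={g,q,u}
  B1: in={g,q,u} out={a,g,q,u}
  B2: in={a,g,u} out={g,q,u}
  B3: in={a,g,q,u} out={g,q,u}
  B4: in={g,q,u} out={g,q,u}
  B5: in={g,q,u} out={g,q,u}
  B6: in={g} out={g}
  B7: in={g} out=∅

live-out(B5) = ["g", "q", "u"]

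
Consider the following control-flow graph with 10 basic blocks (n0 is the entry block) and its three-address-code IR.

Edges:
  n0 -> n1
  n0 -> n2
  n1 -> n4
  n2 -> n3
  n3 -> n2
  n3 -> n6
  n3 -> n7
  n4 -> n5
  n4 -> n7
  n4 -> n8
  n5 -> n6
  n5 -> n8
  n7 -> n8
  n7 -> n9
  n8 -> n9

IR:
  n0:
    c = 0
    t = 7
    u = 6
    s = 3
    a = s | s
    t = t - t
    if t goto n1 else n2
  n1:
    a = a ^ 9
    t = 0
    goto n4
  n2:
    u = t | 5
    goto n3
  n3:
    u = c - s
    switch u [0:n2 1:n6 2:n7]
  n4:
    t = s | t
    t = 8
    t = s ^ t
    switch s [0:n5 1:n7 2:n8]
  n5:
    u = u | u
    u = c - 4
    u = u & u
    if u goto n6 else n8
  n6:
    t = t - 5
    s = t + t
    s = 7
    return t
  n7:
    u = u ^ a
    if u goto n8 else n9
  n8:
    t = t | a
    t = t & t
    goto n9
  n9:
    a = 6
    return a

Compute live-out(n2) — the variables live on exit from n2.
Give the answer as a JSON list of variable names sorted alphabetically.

Per-block:
  n0: def={a,c,s,t,u} ue=∅
  n1: def={a,t} ue={a}
  n2: def={u} ue={t}
  n3: def={u} ue={c,s}
  n4: def={t} ue={s,t}
  n5: def={u} ue={c,u}
  n6: def={s,t} ue={t}
  n7: def={u} ue={a,u}
  n8: def={t} ue={a,t}
  n9: def={a} ue=∅

Liveness:
  n0 li=∅ lo={a,c,s,t,u}
  n1 li={a,c,s,u} lo={a,c,s,t,u}
  n2 li={a,c,s,t} lo={a,c,s,t}
  n3 li={a,c,s,t} lo={a,c,s,t,u}
  n4 li={a,c,s,t,u} lo={a,c,t,u}
  n5 li={a,c,t,u} lo={a,t}
  n6 li={t} lo=∅
  n7 li={a,t,u} lo={a,t}
  n8 li={a,t} lo=∅
  n9 li=∅ lo=∅

live-out(n2) = ["a", "c", "s", "t"]

Answer: ["a", "c", "s", "t"]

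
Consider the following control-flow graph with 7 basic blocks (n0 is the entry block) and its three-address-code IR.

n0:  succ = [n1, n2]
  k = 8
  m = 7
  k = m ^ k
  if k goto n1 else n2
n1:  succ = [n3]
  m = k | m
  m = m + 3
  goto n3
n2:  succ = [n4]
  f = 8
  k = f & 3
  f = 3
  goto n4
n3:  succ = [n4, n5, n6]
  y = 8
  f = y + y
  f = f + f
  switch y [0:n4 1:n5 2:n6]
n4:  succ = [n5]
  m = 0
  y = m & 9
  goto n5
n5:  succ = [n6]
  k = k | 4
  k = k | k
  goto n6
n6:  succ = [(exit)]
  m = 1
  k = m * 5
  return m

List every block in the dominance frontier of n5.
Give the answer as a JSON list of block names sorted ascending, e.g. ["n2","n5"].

idom tree: n1←n0 n2←n0 n3←n1 n4←n0 n5←n0 n6←n0
Join-block Dom:
  n4: preds {n2,n3}: {n0,n2} ∩ {n0,n1,n3} = {n0}; idom=n0
  n5: preds {n3,n4}: {n0,n1,n3} ∩ {n0,n4} = {n0}; idom=n0
  n6: preds {n3,n5}: {n0,n1,n3} ∩ {n0,n5} = {n0}; idom=n0

Frontier:
  n4←n2: walk n2 to n0
  n4←n3: walk n3→n1 to n0
  n5←n3: walk n3→n1 to n0
  n5←n4: walk n4 to n0
  n6←n3: walk n3→n1 to n0
  n6←n5: walk n5 to n0
  n0: DF=∅
  n1: DF={n4,n5,n6}
  n2: DF={n4}
  n3: DF={n4,n5,n6}
  n4: DF={n5}
  n5: DF={n6}
  n6: DF=∅

DF(n5) = ["n6"]

Answer: ["n6"]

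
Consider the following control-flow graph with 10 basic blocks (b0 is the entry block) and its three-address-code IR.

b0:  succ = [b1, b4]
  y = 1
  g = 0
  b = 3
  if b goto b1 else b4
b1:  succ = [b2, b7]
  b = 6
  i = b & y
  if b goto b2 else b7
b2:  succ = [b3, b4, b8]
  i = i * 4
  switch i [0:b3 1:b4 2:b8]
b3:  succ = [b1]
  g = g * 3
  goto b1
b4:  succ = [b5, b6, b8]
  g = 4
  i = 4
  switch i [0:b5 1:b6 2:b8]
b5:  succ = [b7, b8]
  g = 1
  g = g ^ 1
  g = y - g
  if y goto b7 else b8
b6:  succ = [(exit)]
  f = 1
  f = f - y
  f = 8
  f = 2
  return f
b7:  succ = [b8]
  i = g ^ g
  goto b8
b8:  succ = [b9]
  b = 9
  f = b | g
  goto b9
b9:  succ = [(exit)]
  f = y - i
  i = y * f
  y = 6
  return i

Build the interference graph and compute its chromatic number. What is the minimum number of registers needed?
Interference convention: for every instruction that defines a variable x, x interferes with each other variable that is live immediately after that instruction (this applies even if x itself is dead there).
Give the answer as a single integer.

Answer: 4

Working:
Per-block:
  b0 def {b,g,y} use ∅
  b1 def {b,i} use {y}
  b2 def {i} use {i}
  b3 def {g} use {g}
  b4 def {g,i} use ∅
  b5 def {g} use {y}
  b6 def {f} use {y}
  b7 def {i} use {g}
  b8 def {b,f} use {g}
  b9 def {f,i,y} use {i,y}

Backward fixpoint:
  live b0: ∅→{g,y}
  live b1: {g,y}→{g,i,y}
  live b2: {g,i,y}→{g,i,y}
  live b3: {g,y}→{g,y}
  live b4: {y}→{g,i,y}
  live b5: {i,y}→{g,i,y}
  live b6: {y}→∅
  live b7: {g,y}→{g,i,y}
  live b8: {g,i,y}→{i,y}
  live b9: {i,y}→∅

Conflict graph:
  b: {g,i,y}
  f: {i,y}
  g: {b,i,y}
  i: {b,f,g,y}
  y: {b,f,g,i}

Registers:
  {b,g,i,y} pairwise interfere (4-clique) ⇒ χ ≥ 4
  assign b→c2 f→c2 g→c3 i→c0 y→c1 — no edge inside a register ⇒ χ ≤ 4
  χ = 4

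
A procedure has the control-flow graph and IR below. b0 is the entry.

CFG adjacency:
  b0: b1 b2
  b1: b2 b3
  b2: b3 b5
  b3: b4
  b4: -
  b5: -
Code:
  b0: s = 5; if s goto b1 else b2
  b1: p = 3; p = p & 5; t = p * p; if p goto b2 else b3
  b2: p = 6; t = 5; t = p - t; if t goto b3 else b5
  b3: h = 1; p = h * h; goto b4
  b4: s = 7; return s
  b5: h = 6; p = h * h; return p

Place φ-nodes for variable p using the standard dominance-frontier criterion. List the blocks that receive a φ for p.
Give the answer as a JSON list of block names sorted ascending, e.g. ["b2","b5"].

idom tree: b1←b0 b2←b0 b3←b0 b4←b3 b5←b2
Dom at joins:
  b2: preds {b0,b1}: {b0} ∩ {b0,b1} = {b0}; idom=b0
  b3: preds {b1,b2}: {b0,b1} ∩ {b0,b2} = {b0}; idom=b0

DF walk-up:
  join b2 pred b0: · stop@b0
  join b2 pred b1: b1 stop@b0
  join b3 pred b1: b1 stop@b0
  join b3 pred b2: b2 stop@b0
  b0 → ∅
  b1 → {b2,b3}
  b2 → {b3}
  b3 → ∅
  b4 → ∅
  b5 → ∅

φ for p: defs {b1,b2,b3,b5}
  DF⁺ = {b2,b3}

Answer: ["b2", "b3"]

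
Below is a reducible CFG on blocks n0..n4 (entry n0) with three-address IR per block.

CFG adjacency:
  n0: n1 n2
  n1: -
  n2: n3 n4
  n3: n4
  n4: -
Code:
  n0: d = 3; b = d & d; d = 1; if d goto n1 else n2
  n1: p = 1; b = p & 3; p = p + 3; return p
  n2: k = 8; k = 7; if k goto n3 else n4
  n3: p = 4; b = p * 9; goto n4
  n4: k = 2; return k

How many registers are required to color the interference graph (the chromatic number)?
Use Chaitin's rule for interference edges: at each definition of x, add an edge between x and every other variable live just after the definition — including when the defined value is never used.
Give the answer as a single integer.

Block summaries:
  n0 def {b,d} use ∅
  n1 def {b,p} use ∅
  n2 def {k} use ∅
  n3 def {b,p} use ∅
  n4 def {k} use ∅

Live sets:
  live n0: ∅→∅
  live n1: ∅→∅
  live n2: ∅→∅
  live n3: ∅→∅
  live n4: ∅→∅

Interfere edges:
  b — {p}
  d — ∅
  k — ∅
  p — {b}

Chromatic number:
  {b,p} pairwise interfere (2-clique) ⇒ χ ≥ 2
  2-colouring: R0={b,d,k}  R1={p}
  χ = 2

Answer: 2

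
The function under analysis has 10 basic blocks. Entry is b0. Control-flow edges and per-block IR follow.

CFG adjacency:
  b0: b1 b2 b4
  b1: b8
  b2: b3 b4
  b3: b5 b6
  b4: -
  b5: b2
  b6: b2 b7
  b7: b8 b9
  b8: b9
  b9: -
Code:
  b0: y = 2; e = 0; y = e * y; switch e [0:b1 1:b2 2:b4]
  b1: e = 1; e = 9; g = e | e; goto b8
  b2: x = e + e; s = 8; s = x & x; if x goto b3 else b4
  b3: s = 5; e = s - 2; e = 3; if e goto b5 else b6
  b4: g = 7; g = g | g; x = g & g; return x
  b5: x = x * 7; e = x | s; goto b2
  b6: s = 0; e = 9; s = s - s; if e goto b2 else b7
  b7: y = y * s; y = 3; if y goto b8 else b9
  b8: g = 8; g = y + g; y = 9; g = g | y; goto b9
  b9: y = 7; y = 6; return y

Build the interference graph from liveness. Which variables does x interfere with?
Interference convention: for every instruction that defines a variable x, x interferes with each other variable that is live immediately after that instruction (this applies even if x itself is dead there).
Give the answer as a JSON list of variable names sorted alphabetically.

Answer: ["e", "s", "y"]

Working:
Per-block:
  b0 def {e,y} use ∅
  b1 def {e,g} use ∅
  b2 def {s,x} use {e}
  b3 def {e,s} use ∅
  b4 def {g,x} use ∅
  b5 def {e,x} use {s,x}
  b6 def {e,s} use ∅
  b7 def {y} use {s,y}
  b8 def {g,y} use {y}
  b9 def {y} use ∅

Backward fixpoint:
  b0 li=∅ lo={e,y}
  b1 li={y} lo={y}
  b2 li={e,y} lo={x,y}
  b3 li={x,y} lo={s,x,y}
  b4 li=∅ lo=∅
  b5 li={s,x,y} lo={e,y}
  b6 li={y} lo={e,s,y}
  b7 li={s,y} lo={y}
  b8 li={y} lo=∅
  b9 li=∅ lo=∅

Conflict graph:
  e: {s,x,y}
  g: {y}
  s: {e,x,y}
  x: {e,s,y}
  y: {e,g,s,x}

N(x) = ["e", "s", "y"]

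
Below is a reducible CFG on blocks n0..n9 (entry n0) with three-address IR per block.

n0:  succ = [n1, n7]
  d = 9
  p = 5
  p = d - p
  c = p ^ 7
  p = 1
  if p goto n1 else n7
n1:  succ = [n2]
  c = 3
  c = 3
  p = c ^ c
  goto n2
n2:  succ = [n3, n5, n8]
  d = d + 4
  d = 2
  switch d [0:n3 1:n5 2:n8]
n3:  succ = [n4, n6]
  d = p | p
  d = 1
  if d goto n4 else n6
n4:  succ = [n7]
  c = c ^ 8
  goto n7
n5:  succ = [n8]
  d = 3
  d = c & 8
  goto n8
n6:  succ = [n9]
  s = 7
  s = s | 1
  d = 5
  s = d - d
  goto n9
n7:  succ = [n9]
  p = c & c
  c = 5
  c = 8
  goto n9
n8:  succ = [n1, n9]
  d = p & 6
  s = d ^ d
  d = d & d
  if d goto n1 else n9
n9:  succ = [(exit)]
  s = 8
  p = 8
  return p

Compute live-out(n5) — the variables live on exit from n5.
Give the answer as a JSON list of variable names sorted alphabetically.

Answer: ["p"]

Working:
Block summaries:
  n0: {c,d,p} / ∅
  n1: {c,p} / ∅
  n2: {d} / {d}
  n3: {d} / {p}
  n4: {c} / {c}
  n5: {d} / {c}
  n6: {d,s} / ∅
  n7: {c,p} / {c}
  n8: {d,s} / {p}
  n9: {p,s} / ∅

Live sets:
  live n0: ∅→{c,d}
  live n1: {d}→{c,d,p}
  live n2: {c,d,p}→{c,p}
  live n3: {c,p}→{c}
  live n4: {c}→{c}
  live n5: {c,p}→{p}
  live n6: ∅→∅
  live n7: {c}→∅
  live n8: {p}→{d}
  live n9: ∅→∅

live-out(n5) = ["p"]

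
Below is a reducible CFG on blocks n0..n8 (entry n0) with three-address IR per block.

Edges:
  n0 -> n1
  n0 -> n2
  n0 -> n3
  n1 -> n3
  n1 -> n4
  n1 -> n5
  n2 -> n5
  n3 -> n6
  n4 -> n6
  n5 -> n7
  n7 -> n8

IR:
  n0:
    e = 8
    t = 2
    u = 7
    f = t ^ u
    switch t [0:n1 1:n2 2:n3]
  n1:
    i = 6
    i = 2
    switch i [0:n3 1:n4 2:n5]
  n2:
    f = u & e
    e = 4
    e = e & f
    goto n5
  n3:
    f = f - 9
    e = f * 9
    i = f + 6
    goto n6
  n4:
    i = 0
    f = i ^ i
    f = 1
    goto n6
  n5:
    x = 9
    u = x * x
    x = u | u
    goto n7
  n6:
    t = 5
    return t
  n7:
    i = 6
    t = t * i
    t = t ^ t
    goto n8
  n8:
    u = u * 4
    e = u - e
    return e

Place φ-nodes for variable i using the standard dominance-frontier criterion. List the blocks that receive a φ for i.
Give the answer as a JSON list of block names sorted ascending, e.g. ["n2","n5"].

idom tree: n1←n0 n2←n0 n3←n0 n4←n1 n5←n0 n6←n0 n7←n5 n8←n7
Join-block Dom:
  n3: preds {n0,n1}: {n0} ∩ {n0,n1} = {n0}; idom=n0
  n5: preds {n1,n2}: {n0,n1} ∩ {n0,n2} = {n0}; idom=n0
  n6: preds {n3,n4}: {n0,n3} ∩ {n0,n1,n4} = {n0}; idom=n0

Frontier:
  join n3 pred n0: · stop@n0
  join n3 pred n1: n1 stop@n0
  join n5 pred n1: n1 stop@n0
  join n5 pred n2: n2 stop@n0
  join n6 pred n3: n3 stop@n0
  join n6 pred n4: n4→n1 stop@n0
  DF(n0)=∅
  DF(n1)={n3,n5,n6}
  DF(n2)={n5}
  DF(n3)={n6}
  DF(n4)={n6}
  DF(n5)=∅
  DF(n6)=∅
  DF(n7)=∅
  DF(n8)=∅

φ for i: defs {n1,n3,n4,n7}
  DF⁺ = {n3,n5,n6}

Answer: ["n3", "n5", "n6"]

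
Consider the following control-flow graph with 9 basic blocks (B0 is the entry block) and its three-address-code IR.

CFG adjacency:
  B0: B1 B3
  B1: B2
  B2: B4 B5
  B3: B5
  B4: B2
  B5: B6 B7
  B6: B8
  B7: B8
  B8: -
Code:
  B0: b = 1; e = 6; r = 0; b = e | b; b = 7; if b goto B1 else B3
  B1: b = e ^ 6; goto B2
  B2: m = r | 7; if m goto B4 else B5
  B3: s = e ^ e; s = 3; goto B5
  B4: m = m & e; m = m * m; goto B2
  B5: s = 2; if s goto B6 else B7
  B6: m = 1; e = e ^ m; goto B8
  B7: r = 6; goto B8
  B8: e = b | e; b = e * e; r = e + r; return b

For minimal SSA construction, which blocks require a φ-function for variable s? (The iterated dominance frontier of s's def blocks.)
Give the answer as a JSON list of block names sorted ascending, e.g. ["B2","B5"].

idom tree: B1←B0 B2←B1 B3←B0 B4←B2 B5←B0 B6←B5 B7←B5 B8←B5
Dom at joins:
  B2: preds {B1,B4}: {B0,B1} ∩ {B0,B1,B2,B4} = {B0,B1}; idom=B1
  B5: preds {B2,B3}: {B0,B1,B2} ∩ {B0,B3} = {B0}; idom=B0
  B8: preds {B6,B7}: {B0,B5,B6} ∩ {B0,B5,B7} = {B0,B5}; idom=B5

DF walk-up:
  B2←B1: walk · to B1
  B2←B4: walk B4→B2 to B1
  B5←B2: walk B2→B1 to B0
  B5←B3: walk B3 to B0
  B8←B6: walk B6 to B5
  B8←B7: walk B7 to B5
  B0 → ∅
  B1 → {B5}
  B2 → {B2,B5}
  B3 → {B5}
  B4 → {B2}
  B5 → ∅
  B6 → {B8}
  B7 → {B8}
  B8 → ∅

φ for s: defs {B3,B5}
  DF⁺ = {B5}

Answer: ["B5"]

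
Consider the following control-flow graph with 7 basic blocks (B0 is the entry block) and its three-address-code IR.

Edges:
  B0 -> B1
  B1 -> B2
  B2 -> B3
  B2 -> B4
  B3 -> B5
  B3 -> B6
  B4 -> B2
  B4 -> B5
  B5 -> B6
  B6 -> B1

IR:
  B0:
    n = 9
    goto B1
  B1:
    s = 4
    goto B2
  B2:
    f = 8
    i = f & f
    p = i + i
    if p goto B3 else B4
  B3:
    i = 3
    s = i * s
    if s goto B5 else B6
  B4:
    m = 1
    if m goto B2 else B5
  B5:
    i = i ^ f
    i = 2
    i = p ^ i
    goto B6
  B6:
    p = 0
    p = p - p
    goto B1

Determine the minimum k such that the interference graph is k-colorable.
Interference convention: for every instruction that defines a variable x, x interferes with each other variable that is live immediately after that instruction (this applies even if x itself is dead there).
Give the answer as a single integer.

Answer: 5

Analysis:
Block summaries:
  B0 def {n} use ∅
  B1 def {s} use ∅
  B2 def {f,i,p} use ∅
  B3 def {i,s} use {s}
  B4 def {m} use ∅
  B5 def {i} use {f,i,p}
  B6 def {p} use ∅

Liveness:
  live B0: ∅→∅
  live B1: ∅→{s}
  live B2: {s}→{f,i,p,s}
  live B3: {f,p,s}→{f,i,p}
  live B4: {f,i,p,s}→{f,i,p,s}
  live B5: {f,i,p}→∅
  live B6: ∅→∅

Interference:
  f — {i,m,p,s}
  i — {f,m,p,s}
  m — {f,i,p,s}
  n — ∅
  p — {f,i,m,s}
  s — {f,i,m,p}

Colouring:
  clique {f,i,m,p,s} ⇒ need ≥ 5
  assign f→r0 i→r1 m→r2 n→r0 p→r3 s→r4 — no edge inside a register ⇒ χ ≤ 5
  χ = 5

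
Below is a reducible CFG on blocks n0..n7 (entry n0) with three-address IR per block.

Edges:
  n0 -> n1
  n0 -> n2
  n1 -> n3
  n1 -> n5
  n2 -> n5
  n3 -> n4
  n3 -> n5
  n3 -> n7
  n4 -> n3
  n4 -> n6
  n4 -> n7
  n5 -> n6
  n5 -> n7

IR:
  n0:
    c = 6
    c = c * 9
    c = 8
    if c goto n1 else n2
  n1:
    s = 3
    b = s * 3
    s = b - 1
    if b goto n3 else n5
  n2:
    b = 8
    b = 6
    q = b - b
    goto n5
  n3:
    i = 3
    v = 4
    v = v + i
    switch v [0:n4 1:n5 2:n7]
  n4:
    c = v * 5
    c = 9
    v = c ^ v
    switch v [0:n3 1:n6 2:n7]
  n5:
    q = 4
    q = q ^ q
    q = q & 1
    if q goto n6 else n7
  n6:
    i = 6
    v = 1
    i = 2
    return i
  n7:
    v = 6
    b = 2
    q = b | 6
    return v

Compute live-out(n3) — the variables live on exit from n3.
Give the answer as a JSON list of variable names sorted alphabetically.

Per-block:
  n0: def={c} ue=∅
  n1: def={b,s} ue=∅
  n2: def={b,q} ue=∅
  n3: def={i,v} ue=∅
  n4: def={c,v} ue={v}
  n5: def={q} ue=∅
  n6: def={i,v} ue=∅
  n7: def={b,q,v} ue=∅

Backward fixpoint:
  live n0: ∅→∅
  live n1: ∅→∅
  live n2: ∅→∅
  live n3: ∅→{v}
  live n4: {v}→∅
  live n5: ∅→∅
  live n6: ∅→∅
  live n7: ∅→∅

live-out(n3) = ["v"]

Answer: ["v"]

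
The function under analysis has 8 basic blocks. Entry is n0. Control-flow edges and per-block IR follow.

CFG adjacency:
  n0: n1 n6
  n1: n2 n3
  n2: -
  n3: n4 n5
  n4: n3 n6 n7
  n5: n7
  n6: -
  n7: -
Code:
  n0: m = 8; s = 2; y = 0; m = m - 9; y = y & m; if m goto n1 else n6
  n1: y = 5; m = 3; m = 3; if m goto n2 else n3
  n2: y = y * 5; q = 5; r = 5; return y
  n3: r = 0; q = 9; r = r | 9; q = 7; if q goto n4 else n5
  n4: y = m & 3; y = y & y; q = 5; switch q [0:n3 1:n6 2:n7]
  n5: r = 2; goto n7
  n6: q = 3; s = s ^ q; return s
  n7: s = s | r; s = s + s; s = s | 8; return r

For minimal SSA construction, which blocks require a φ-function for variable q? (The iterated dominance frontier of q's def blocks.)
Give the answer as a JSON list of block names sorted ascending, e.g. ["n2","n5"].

Answer: ["n3", "n6", "n7"]

Derivation:
idom tree: n1←n0 n2←n1 n3←n1 n4←n3 n5←n3 n6←n0 n7←n3
Dom∩ at merges:
  n3: preds {n1,n4}: {n0,n1} ∩ {n0,n1,n3,n4} = {n0,n1}; idom=n1
  n6: preds {n0,n4}: {n0} ∩ {n0,n1,n3,n4} = {n0}; idom=n0
  n7: preds {n4,n5}: {n0,n1,n3,n4} ∩ {n0,n1,n3,n5} = {n0,n1,n3}; idom=n3

DF derivation:
  join n3 pred n1: · stop@n1
  join n3 pred n4: n4→n3 stop@n1
  join n6 pred n0: · stop@n0
  join n6 pred n4: n4→n3→n1 stop@n0
  join n7 pred n4: n4 stop@n3
  join n7 pred n5: n5 stop@n3
  DF(n0)=∅
  DF(n1)={n6}
  DF(n2)=∅
  DF(n3)={n3,n6}
  DF(n4)={n3,n6,n7}
  DF(n5)={n7}
  DF(n6)=∅
  DF(n7)=∅

φ for q: defs {n2,n3,n4,n6}
  DF⁺ = {n3,n6,n7}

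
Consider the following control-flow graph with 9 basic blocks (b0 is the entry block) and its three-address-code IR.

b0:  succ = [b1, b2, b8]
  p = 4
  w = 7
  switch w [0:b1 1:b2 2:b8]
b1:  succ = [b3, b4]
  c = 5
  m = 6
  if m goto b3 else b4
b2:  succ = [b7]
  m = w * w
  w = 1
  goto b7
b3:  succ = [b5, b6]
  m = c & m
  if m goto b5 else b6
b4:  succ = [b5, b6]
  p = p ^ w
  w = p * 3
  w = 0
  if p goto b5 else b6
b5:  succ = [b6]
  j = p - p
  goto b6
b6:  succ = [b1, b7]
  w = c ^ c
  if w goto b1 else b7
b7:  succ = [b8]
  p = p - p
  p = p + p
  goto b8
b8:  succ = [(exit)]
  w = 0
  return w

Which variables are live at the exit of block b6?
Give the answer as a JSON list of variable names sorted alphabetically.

Block summaries:
  b0 def {p,w} use ∅
  b1 def {c,m} use ∅
  b2 def {m,w} use {w}
  b3 def {m} use {c,m}
  b4 def {p,w} use {p,w}
  b5 def {j} use {p}
  b6 def {w} use {c}
  b7 def {p} use {p}
  b8 def {w} use ∅

Live sets:
  b0: in=∅ out={p,w}
  b1: in={p,w} out={c,m,p,w}
  b2: in={p,w} out={p}
  b3: in={c,m,p} out={c,p}
  b4: in={c,p,w} out={c,p}
  b5: in={c,p} out={c,p}
  b6: in={c,p} out={p,w}
  b7: in={p} out=∅
  b8: in=∅ out=∅

live-out(b6) = ["p", "w"]

Answer: ["p", "w"]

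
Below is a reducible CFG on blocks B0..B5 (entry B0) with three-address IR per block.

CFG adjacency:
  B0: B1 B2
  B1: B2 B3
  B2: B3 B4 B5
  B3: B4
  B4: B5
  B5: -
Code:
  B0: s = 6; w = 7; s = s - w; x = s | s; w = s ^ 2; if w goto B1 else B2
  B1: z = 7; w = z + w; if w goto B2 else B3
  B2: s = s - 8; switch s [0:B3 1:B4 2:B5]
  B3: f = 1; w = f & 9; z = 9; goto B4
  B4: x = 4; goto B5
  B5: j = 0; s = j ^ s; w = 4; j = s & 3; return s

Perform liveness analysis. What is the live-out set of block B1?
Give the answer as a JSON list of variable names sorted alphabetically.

Answer: ["s"]

Analysis:
Block summaries:
  B0: {s,w,x} / ∅
  B1: {w,z} / {w}
  B2: {s} / {s}
  B3: {f,w,z} / ∅
  B4: {x} / ∅
  B5: {j,s,w} / {s}

Liveness:
  B0: in=∅ out={s,w}
  B1: in={s,w} out={s}
  B2: in={s} out={s}
  B3: in={s} out={s}
  B4: in={s} out={s}
  B5: in={s} out=∅

live-out(B1) = ["s"]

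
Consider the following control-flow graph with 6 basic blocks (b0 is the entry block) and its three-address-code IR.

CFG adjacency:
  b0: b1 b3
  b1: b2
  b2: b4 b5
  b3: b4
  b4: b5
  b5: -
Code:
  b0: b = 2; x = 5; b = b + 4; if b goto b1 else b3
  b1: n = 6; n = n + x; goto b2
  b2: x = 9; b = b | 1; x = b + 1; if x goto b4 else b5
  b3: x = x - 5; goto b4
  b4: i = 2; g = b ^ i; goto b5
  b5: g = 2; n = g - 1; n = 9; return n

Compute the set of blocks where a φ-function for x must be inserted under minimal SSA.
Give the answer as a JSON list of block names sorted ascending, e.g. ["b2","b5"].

idom tree: b1←b0 b2←b1 b3←b0 b4←b0 b5←b0
Dom at joins:
  b4: preds {b2,b3}: {b0,b1,b2} ∩ {b0,b3} = {b0}; idom=b0
  b5: preds {b2,b4}: {b0,b1,b2} ∩ {b0,b4} = {b0}; idom=b0

Frontier:
  join b4 pred b2: b2→b1 stop@b0
  join b4 pred b3: b3 stop@b0
  join b5 pred b2: b2→b1 stop@b0
  join b5 pred b4: b4 stop@b0
  DF(b0)=∅
  DF(b1)={b4,b5}
  DF(b2)={b4,b5}
  DF(b3)={b4}
  DF(b4)={b5}
  DF(b5)=∅

φ for x: defs {b0,b2,b3}
  DF⁺ = {b4,b5}

Answer: ["b4", "b5"]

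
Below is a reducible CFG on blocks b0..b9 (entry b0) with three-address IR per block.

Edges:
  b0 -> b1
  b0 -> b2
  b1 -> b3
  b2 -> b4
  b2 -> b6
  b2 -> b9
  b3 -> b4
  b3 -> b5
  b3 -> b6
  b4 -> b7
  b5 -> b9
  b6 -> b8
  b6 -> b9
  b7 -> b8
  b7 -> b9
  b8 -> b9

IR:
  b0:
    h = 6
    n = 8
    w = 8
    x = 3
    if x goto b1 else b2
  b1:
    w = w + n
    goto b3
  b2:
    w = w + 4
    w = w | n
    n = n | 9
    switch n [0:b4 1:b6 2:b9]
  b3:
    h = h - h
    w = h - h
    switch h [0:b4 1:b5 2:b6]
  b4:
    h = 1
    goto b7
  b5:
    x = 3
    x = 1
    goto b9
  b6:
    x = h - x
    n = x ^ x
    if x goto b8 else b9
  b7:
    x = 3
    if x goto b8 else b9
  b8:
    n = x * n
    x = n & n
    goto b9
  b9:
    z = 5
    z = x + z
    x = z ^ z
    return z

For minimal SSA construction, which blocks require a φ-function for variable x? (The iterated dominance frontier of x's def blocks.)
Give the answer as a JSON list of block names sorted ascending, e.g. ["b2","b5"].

Answer: ["b8", "b9"]

Working:
idom tree: b1←b0 b2←b0 b3←b1 b4←b0 b5←b3 b6←b0 b7←b4 b8←b0 b9←b0
Join-block Dom:
  b4: preds {b2,b3}: {b0,b2} ∩ {b0,b1,b3} = {b0}; idom=b0
  b6: preds {b2,b3}: {b0,b2} ∩ {b0,b1,b3} = {b0}; idom=b0
  b8: preds {b6,b7}: {b0,b6} ∩ {b0,b4,b7} = {b0}; idom=b0
  b9: preds {b2,b5,b6,b7,b8}: {b0,b2} ∩ {b0,b1,b3,b5} ∩ {b0,b6} ∩ {b0,b4,b7} ∩ {b0,b8} = {b0}; idom=b0

Frontier:
  join b4 pred b2: b2 stop@b0
  join b4 pred b3: b3→b1 stop@b0
  join b6 pred b2: b2 stop@b0
  join b6 pred b3: b3→b1 stop@b0
  join b8 pred b6: b6 stop@b0
  join b8 pred b7: b7→b4 stop@b0
  join b9 pred b2: b2 stop@b0
  join b9 pred b5: b5→b3→b1 stop@b0
  join b9 pred b6: b6 stop@b0
  join b9 pred b7: b7→b4 stop@b0
  join b9 pred b8: b8 stop@b0
  b0: DF=∅
  b1: DF={b4,b6,b9}
  b2: DF={b4,b6,b9}
  b3: DF={b4,b6,b9}
  b4: DF={b8,b9}
  b5: DF={b9}
  b6: DF={b8,b9}
  b7: DF={b8,b9}
  b8: DF={b9}
  b9: DF=∅

φ for x: defs {b0,b5,b6,b7,b8,b9}
  DF⁺ = {b8,b9}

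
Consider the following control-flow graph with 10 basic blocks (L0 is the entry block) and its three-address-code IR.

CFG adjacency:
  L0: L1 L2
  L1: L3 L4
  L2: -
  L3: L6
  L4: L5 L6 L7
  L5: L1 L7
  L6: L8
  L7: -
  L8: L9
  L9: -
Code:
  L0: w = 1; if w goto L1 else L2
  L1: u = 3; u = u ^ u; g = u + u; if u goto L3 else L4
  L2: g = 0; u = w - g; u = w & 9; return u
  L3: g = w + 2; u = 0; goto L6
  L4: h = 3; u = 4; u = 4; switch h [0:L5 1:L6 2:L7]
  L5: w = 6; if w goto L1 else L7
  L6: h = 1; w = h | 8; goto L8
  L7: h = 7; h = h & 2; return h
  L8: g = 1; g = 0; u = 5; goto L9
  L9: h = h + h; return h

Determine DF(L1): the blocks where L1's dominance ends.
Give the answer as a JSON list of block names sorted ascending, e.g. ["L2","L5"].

idom tree: L1←L0 L2←L0 L3←L1 L4←L1 L5←L4 L6←L1 L7←L4 L8←L6 L9←L8
Join-block Dom:
  L1: preds {L0,L5}: {L0} ∩ {L0,L1,L4,L5} = {L0}; idom=L0
  L6: preds {L3,L4}: {L0,L1,L3} ∩ {L0,L1,L4} = {L0,L1}; idom=L1
  L7: preds {L4,L5}: {L0,L1,L4} ∩ {L0,L1,L4,L5} = {L0,L1,L4}; idom=L4

Frontier:
  L1←L0: walk · to L0
  L1←L5: walk L5→L4→L1 to L0
  L6←L3: walk L3 to L1
  L6←L4: walk L4 to L1
  L7←L4: walk · to L4
  L7←L5: walk L5 to L4
  DF(L0)=∅
  DF(L1)={L1}
  DF(L2)=∅
  DF(L3)={L6}
  DF(L4)={L1,L6}
  DF(L5)={L1,L7}
  DF(L6)=∅
  DF(L7)=∅
  DF(L8)=∅
  DF(L9)=∅

DF(L1) = ["L1"]

Answer: ["L1"]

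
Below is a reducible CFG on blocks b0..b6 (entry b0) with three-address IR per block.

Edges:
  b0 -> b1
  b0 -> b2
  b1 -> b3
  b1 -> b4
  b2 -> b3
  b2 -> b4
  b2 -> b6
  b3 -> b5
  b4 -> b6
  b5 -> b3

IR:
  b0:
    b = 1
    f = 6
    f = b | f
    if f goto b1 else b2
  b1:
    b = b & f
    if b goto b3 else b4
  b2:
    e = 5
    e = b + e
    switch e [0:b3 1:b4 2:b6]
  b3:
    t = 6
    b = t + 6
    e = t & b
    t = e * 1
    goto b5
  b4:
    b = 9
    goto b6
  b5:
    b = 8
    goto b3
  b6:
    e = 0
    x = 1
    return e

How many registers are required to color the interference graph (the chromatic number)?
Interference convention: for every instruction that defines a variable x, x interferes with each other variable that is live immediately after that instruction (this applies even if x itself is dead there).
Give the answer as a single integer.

Answer: 2

Derivation:
Block summaries:
  b0 def {b,f} use ∅
  b1 def {b} use {b,f}
  b2 def {e} use {b}
  b3 def {b,e,t} use ∅
  b4 def {b} use ∅
  b5 def {b} use ∅
  b6 def {e,x} use ∅

Backward fixpoint:
  live b0: ∅→{b,f}
  live b1: {b,f}→∅
  live b2: {b}→∅
  live b3: ∅→∅
  live b4: ∅→∅
  live b5: ∅→∅
  live b6: ∅→∅

Interference:
  b — {e,f,t}
  e — {b,x}
  f — {b}
  t — {b}
  x — {e}

Colouring:
  {b,e} pairwise interfere (2-clique) ⇒ χ ≥ 2
  assign b→r0 e→r1 f→r1 t→r1 x→r0 — no edge inside a register ⇒ χ ≤ 2
  χ = 2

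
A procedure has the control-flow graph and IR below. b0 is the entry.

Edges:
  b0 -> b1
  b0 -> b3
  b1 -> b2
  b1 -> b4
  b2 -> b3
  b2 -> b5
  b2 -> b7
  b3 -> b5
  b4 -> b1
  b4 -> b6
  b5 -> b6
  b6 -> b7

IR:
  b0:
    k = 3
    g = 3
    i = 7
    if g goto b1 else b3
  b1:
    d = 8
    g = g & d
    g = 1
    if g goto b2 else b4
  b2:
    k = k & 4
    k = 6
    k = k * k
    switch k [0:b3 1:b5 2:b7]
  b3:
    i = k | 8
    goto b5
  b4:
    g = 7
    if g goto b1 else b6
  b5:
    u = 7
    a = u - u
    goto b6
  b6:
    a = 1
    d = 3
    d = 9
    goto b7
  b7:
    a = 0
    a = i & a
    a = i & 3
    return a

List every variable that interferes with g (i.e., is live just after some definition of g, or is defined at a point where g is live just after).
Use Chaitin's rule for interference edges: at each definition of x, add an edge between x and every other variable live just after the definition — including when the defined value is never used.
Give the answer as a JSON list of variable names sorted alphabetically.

Per-block:
  b0: {g,i,k} / ∅
  b1: {d,g} / {g}
  b2: {k} / {k}
  b3: {i} / {k}
  b4: {g} / ∅
  b5: {a,u} / ∅
  b6: {a,d} / ∅
  b7: {a} / {i}

Liveness:
  live b0: ∅→{g,i,k}
  live b1: {g,i,k}→{i,k}
  live b2: {i,k}→{i,k}
  live b3: {k}→{i}
  live b4: {i,k}→{g,i,k}
  live b5: {i}→{i}
  live b6: {i}→{i}
  live b7: {i}→∅

Conflict graph:
  a: {i}
  d: {g,i,k}
  g: {d,i,k}
  i: {a,d,g,k,u}
  k: {d,g,i}
  u: {i}

N(g) = ["d", "i", "k"]

Answer: ["d", "i", "k"]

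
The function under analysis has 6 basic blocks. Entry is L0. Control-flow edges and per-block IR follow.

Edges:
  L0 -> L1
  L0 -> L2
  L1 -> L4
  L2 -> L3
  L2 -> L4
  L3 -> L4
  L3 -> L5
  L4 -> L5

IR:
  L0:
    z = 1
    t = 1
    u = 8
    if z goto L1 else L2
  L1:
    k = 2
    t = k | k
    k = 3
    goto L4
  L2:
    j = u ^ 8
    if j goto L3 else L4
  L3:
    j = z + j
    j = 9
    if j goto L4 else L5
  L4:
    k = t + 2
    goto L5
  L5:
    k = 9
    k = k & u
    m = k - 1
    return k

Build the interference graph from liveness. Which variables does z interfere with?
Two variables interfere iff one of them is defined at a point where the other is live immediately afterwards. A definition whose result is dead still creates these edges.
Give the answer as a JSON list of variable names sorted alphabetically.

Answer: ["j", "t", "u"]

Analysis:
Block summaries:
  L0: def={t,u,z} ue=∅
  L1: def={k,t} ue=∅
  L2: def={j} ue={u}
  L3: def={j} ue={j,z}
  L4: def={k} ue={t}
  L5: def={k,m} ue={u}

Liveness:
  live L0: ∅→{t,u,z}
  live L1: {u}→{t,u}
  live L2: {t,u,z}→{j,t,u,z}
  live L3: {j,t,u,z}→{t,u}
  live L4: {t,u}→{u}
  live L5: {u}→∅

Conflict graph:
  j: {t,u,z}
  k: {m,t,u}
  m: {k}
  t: {j,k,u,z}
  u: {j,k,t,z}
  z: {j,t,u}

N(z) = ["j", "t", "u"]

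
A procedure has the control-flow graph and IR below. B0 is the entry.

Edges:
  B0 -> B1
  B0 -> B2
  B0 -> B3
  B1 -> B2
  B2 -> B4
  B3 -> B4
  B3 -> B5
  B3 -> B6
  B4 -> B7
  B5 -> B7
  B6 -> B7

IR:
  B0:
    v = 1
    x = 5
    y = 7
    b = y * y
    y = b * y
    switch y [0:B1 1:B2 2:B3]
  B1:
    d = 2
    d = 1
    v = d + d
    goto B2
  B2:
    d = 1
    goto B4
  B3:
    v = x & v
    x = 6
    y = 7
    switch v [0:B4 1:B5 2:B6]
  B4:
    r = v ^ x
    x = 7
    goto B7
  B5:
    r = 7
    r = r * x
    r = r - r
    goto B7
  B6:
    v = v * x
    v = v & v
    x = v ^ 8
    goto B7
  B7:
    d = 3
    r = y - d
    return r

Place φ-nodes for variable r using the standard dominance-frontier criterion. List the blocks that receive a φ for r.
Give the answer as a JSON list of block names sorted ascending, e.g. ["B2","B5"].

idom tree: B1←B0 B2←B0 B3←B0 B4←B0 B5←B3 B6←B3 B7←B0
Join-block Dom:
  B2: preds {B0,B1}: {B0} ∩ {B0,B1} = {B0}; idom=B0
  B4: preds {B2,B3}: {B0,B2} ∩ {B0,B3} = {B0}; idom=B0
  B7: preds {B4,B5,B6}: {B0,B4} ∩ {B0,B3,B5} ∩ {B0,B3,B6} = {B0}; idom=B0

DF walk-up:
  B2←B0: walk · to B0
  B2←B1: walk B1 to B0
  B4←B2: walk B2 to B0
  B4←B3: walk B3 to B0
  B7←B4: walk B4 to B0
  B7←B5: walk B5→B3 to B0
  B7←B6: walk B6→B3 to B0
  B0: DF=∅
  B1: DF={B2}
  B2: DF={B4}
  B3: DF={B4,B7}
  B4: DF={B7}
  B5: DF={B7}
  B6: DF={B7}
  B7: DF=∅

φ for r: defs {B4,B5,B7}
  DF⁺ = {B7}

Answer: ["B7"]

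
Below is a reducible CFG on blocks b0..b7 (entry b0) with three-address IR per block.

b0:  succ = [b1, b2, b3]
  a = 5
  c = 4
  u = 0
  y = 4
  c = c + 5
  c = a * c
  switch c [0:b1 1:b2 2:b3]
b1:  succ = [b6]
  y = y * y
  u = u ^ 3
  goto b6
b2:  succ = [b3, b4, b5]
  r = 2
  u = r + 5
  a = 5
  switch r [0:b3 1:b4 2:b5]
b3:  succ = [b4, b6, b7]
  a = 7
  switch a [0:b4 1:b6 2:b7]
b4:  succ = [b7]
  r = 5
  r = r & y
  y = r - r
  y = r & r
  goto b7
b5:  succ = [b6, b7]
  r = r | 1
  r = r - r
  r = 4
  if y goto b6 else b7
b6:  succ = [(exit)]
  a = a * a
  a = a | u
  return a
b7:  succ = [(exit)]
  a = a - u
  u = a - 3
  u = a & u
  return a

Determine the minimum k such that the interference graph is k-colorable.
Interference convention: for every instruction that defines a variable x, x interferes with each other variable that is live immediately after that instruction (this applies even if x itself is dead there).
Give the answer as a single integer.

Answer: 4

Derivation:
def/use:
  b0 def {a,c,u,y} use ∅
  b1 def {u,y} use {u,y}
  b2 def {a,r,u} use ∅
  b3 def {a} use ∅
  b4 def {r,y} use {y}
  b5 def {r} use {r,y}
  b6 def {a} use {a,u}
  b7 def {a,u} use {a,u}

Liveness:
  b0 li=∅ lo={a,u,y}
  b1 li={a,u,y} lo={a,u}
  b2 li={y} lo={a,r,u,y}
  b3 li={u,y} lo={a,u,y}
  b4 li={a,u,y} lo={a,u}
  b5 li={a,r,u,y} lo={a,u}
  b6 li={a,u} lo=∅
  b7 li={a,u} lo=∅

Conflict graph:
  a: {c,r,u,y}
  c: {a,u,y}
  r: {a,u,y}
  u: {a,c,r,y}
  y: {a,c,r,u}

Chromatic number:
  lower bound: {a,c,u,y} mutually conflict ⇒ χ ≥ 4
  4-colouring: r0={a}  r1={u}  r2={y}  r3={c,r}
  χ = 4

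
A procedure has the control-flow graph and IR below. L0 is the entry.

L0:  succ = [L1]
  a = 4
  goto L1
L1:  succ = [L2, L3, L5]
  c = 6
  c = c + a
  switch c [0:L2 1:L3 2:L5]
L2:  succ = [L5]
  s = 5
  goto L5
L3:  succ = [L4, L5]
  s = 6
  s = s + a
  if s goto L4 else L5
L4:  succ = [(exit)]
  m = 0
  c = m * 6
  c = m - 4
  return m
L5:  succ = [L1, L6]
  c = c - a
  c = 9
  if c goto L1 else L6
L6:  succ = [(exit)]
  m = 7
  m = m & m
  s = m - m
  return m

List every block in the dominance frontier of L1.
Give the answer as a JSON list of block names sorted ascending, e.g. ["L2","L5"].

Answer: ["L1"]

Derivation:
idom tree: L1←L0 L2←L1 L3←L1 L4←L3 L5←L1 L6←L5
Dom at joins:
  L1: preds {L0,L5}: {L0} ∩ {L0,L1,L5} = {L0}; idom=L0
  L5: preds {L1,L2,L3}: {L0,L1} ∩ {L0,L1,L2} ∩ {L0,L1,L3} = {L0,L1}; idom=L1

Frontier:
  L1←L0: walk · to L0
  L1←L5: walk L5→L1 to L0
  L5←L1: walk · to L1
  L5←L2: walk L2 to L1
  L5←L3: walk L3 to L1
  L0: DF=∅
  L1: DF={L1}
  L2: DF={L5}
  L3: DF={L5}
  L4: DF=∅
  L5: DF={L1}
  L6: DF=∅

DF(L1) = ["L1"]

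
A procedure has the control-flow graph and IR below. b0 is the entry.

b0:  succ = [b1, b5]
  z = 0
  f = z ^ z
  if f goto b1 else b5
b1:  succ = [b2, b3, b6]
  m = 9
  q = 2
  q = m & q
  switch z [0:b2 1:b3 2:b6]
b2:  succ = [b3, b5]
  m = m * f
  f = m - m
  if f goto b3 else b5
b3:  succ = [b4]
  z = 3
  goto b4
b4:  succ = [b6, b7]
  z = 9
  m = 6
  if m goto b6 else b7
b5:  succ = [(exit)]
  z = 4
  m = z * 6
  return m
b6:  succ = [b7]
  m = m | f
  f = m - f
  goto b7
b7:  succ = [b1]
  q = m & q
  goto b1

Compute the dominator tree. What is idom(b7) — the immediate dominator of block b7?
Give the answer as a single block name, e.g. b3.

idom tree: b1←b0 b2←b1 b3←b1 b4←b3 b5←b0 b6←b1 b7←b1
Dom at joins:
  b1: preds {b0,b7}: {b0} ∩ {b0,b1,b7} = {b0}; idom=b0
  b3: preds {b1,b2}: {b0,b1} ∩ {b0,b1,b2} = {b0,b1}; idom=b1
  b5: preds {b0,b2}: {b0} ∩ {b0,b1,b2} = {b0}; idom=b0
  b6: preds {b1,b4}: {b0,b1} ∩ {b0,b1,b3,b4} = {b0,b1}; idom=b1
  b7: preds {b4,b6}: {b0,b1,b3,b4} ∩ {b0,b1,b6} = {b0,b1}; idom=b1

idom(b7) = b1

Answer: b1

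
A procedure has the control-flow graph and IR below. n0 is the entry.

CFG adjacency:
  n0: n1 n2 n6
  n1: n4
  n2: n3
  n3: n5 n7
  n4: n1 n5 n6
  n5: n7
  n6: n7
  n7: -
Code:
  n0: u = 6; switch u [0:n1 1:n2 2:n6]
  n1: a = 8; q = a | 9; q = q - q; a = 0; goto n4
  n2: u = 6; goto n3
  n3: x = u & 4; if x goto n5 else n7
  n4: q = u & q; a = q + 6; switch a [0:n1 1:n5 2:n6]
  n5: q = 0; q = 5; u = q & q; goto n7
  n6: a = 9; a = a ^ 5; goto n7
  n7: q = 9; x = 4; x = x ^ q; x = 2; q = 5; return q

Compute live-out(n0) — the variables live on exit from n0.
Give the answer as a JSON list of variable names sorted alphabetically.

Answer: ["u"]

Analysis:
Block summaries:
  n0: def={u} ue=∅
  n1: def={a,q} ue=∅
  n2: def={u} ue=∅
  n3: def={x} ue={u}
  n4: def={a,q} ue={q,u}
  n5: def={q,u} ue=∅
  n6: def={a} ue=∅
  n7: def={q,x} ue=∅

Backward fixpoint:
  n0 li=∅ lo={u}
  n1 li={u} lo={q,u}
  n2 li=∅ lo={u}
  n3 li={u} lo=∅
  n4 li={q,u} lo={u}
  n5 li=∅ lo=∅
  n6 li=∅ lo=∅
  n7 li=∅ lo=∅

live-out(n0) = ["u"]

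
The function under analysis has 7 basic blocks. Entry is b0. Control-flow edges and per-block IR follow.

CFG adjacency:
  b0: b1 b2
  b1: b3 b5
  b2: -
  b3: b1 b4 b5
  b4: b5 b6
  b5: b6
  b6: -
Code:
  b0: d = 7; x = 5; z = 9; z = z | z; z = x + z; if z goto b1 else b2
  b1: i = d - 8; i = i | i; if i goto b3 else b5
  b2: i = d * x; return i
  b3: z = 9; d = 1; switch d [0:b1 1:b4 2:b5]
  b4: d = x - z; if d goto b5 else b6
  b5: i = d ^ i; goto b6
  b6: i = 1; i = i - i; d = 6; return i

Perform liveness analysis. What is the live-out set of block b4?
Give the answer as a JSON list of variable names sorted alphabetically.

Answer: ["d", "i"]

Analysis:
Block summaries:
  b0 def {d,x,z} use ∅
  b1 def {i} use {d}
  b2 def {i} use {d,x}
  b3 def {d,z} use ∅
  b4 def {d} use {x,z}
  b5 def {i} use {d,i}
  b6 def {d,i} use ∅

Liveness:
  b0 li=∅ lo={d,x}
  b1 li={d,x} lo={d,i,x}
  b2 li={d,x} lo=∅
  b3 li={i,x} lo={d,i,x,z}
  b4 li={i,x,z} lo={d,i}
  b5 li={d,i} lo=∅
  b6 li=∅ lo=∅

live-out(b4) = ["d", "i"]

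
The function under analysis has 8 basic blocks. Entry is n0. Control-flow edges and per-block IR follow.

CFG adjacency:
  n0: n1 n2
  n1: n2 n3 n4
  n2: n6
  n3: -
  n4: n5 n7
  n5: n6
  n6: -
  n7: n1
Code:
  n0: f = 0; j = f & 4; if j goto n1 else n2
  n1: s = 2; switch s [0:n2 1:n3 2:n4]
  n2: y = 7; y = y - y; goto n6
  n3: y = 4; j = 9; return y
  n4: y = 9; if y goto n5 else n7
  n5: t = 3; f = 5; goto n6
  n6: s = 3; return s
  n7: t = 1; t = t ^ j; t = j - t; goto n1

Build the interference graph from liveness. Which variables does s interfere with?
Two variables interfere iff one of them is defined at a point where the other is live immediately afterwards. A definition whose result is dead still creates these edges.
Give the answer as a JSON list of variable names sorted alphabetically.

Per-block:
  n0 def {f,j} use ∅
  n1 def {s} use ∅
  n2 def {y} use ∅
  n3 def {j,y} use ∅
  n4 def {y} use ∅
  n5 def {f,t} use ∅
  n6 def {s} use ∅
  n7 def {t} use {j}

Live sets:
  live n0: ∅→{j}
  live n1: {j}→{j}
  live n2: ∅→∅
  live n3: ∅→∅
  live n4: {j}→{j}
  live n5: ∅→∅
  live n6: ∅→∅
  live n7: {j}→{j}

Interference:
  f — ∅
  j — {s,t,y}
  s — {j}
  t — {j}
  y — {j}

N(s) = ["j"]

Answer: ["j"]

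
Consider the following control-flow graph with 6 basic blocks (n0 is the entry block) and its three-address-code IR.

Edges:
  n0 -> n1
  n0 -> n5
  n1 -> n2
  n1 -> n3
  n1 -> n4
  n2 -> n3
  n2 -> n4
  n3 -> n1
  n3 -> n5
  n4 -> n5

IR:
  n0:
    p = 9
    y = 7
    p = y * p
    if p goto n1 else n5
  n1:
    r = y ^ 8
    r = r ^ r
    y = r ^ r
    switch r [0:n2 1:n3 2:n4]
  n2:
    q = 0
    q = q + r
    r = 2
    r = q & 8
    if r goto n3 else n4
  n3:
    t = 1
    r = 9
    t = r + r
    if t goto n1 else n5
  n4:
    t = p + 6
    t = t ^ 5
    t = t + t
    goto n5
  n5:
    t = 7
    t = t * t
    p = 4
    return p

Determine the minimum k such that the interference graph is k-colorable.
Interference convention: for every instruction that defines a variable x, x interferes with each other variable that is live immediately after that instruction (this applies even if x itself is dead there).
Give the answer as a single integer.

Answer: 4

Derivation:
Per-block:
  n0: {p,y} / ∅
  n1: {r,y} / {y}
  n2: {q,r} / {r}
  n3: {r,t} / ∅
  n4: {t} / {p}
  n5: {p,t} / ∅

Live sets:
  n0: in=∅ out={p,y}
  n1: in={p,y} out={p,r,y}
  n2: in={p,r,y} out={p,y}
  n3: in={p,y} out={p,y}
  n4: in={p} out=∅
  n5: in=∅ out=∅

Interfere edges:
  p↔{q,r,t,y}
  q↔{p,r,y}
  r↔{p,q,y}
  t↔{p,y}
  y↔{p,q,r,t}

Colouring:
  lower bound: {p,q,r,y} mutually conflict ⇒ χ ≥ 4
  4-colouring: R0={p}  R1={y}  R2={q,t}  R3={r}
  χ = 4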